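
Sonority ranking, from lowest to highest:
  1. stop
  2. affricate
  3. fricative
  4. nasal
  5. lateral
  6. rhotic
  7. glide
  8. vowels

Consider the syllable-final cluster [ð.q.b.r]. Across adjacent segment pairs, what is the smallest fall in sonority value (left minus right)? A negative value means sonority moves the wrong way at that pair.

-5

/ð/: fricative = 3.
/q/: stop = 1.
/b/: stop = 1.
/r/: rhotic = 6.
/ð/→/q/: change +2.
/q/→/b/: change +0.
/b/→/r/: change -5.
Minimum = -5.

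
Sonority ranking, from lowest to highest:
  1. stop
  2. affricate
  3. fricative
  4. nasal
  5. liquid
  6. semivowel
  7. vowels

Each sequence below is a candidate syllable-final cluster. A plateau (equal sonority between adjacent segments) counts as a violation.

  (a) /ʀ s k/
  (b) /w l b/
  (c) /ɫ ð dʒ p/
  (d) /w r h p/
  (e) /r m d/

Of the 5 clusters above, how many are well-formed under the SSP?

(a) sonority 5-3-1: well-formed.
(b) sonority 6-5-1: well-formed.
(c) sonority 5-3-2-1: well-formed.
(d) sonority 6-5-3-1: well-formed.
(e) sonority 5-4-1: well-formed.

5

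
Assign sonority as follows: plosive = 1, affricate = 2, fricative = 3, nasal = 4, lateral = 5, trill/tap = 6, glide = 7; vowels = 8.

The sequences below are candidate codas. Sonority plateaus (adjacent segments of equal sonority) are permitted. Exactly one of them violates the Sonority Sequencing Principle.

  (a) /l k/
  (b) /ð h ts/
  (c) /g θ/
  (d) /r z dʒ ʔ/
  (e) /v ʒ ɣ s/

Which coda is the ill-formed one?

(a) sonority 5-1: well-formed.
(b) sonority 3-3-2: well-formed.
(c) sonority 1-3: ill-formed.
(d) sonority 6-3-2-1: well-formed.
(e) sonority 3-3-3-3: well-formed.

c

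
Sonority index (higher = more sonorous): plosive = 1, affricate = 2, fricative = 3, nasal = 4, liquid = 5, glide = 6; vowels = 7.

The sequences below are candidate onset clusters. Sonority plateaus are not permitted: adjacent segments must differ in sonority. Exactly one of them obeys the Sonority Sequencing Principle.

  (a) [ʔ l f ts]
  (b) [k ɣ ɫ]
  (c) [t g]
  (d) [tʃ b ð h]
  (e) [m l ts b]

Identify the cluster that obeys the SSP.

(a) 1-5-3-2 → violates
(b) 1-3-5 → obeys
(c) 1-1 → violates
(d) 2-1-3-3 → violates
(e) 4-5-2-1 → violates

b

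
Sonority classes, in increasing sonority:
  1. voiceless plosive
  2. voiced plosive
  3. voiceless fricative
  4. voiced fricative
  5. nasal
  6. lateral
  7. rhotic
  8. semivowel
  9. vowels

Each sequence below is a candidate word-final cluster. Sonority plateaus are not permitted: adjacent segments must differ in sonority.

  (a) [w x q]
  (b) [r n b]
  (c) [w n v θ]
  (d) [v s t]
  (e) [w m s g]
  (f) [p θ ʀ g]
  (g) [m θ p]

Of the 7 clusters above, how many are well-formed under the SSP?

(a) 8-3-1 → obeys
(b) 7-5-2 → obeys
(c) 8-5-4-3 → obeys
(d) 4-3-1 → obeys
(e) 8-5-3-2 → obeys
(f) 1-3-7-2 → violates
(g) 5-3-1 → obeys

6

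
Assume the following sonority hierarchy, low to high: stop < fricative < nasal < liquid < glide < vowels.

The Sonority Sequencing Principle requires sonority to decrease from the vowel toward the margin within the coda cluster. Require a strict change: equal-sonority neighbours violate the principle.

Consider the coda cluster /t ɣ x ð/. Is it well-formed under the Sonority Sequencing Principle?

no

/t/ — stop, sonority 1.
/ɣ/ — fricative, sonority 2.
/x/ — fricative, sonority 2.
/ð/ — fricative, sonority 2.
The profile is 1-2-2-2. Between /t/ (1) and /ɣ/ (2) sonority does not fall, so the cluster violates the SSP.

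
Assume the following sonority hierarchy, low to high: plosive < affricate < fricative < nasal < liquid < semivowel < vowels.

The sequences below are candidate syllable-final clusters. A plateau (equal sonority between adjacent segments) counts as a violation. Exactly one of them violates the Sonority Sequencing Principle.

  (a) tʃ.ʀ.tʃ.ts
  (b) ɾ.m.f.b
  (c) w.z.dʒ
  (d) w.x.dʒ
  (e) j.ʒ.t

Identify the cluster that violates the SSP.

(a) tʃ.ʀ.tʃ.ts: profile 2-5-2-2 — violates.
(b) ɾ.m.f.b: profile 5-4-3-1 — obeys.
(c) w.z.dʒ: profile 6-3-2 — obeys.
(d) w.x.dʒ: profile 6-3-2 — obeys.
(e) j.ʒ.t: profile 6-3-1 — obeys.

a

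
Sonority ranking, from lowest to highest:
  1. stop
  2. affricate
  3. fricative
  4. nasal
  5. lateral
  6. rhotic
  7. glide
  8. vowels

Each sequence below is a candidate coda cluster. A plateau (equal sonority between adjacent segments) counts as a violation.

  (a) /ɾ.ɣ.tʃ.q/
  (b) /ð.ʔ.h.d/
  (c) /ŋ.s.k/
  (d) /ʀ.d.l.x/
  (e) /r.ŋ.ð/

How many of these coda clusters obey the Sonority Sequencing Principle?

3

(a) /ɾ.ɣ.tʃ.q/: profile 6-3-2-1 — obeys.
(b) /ð.ʔ.h.d/: profile 3-1-3-1 — violates.
(c) /ŋ.s.k/: profile 4-3-1 — obeys.
(d) /ʀ.d.l.x/: profile 6-1-5-3 — violates.
(e) /r.ŋ.ð/: profile 6-4-3 — obeys.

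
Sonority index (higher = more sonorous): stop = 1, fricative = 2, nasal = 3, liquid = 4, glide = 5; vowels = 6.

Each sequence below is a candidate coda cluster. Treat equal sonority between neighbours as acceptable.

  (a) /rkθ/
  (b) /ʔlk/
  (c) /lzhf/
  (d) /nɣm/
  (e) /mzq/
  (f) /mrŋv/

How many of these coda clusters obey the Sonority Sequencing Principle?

(a) /rkθ/: profile 4-1-2 — violates.
(b) /ʔlk/: profile 1-4-1 — violates.
(c) /lzhf/: profile 4-2-2-2 — obeys.
(d) /nɣm/: profile 3-2-3 — violates.
(e) /mzq/: profile 3-2-1 — obeys.
(f) /mrŋv/: profile 3-4-3-2 — violates.

2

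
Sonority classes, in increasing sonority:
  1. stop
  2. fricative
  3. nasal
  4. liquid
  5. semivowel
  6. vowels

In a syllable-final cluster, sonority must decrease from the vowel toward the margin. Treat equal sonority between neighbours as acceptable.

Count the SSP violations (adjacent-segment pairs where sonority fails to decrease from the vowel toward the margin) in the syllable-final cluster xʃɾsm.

2

/x/: fricative = 2.
/ʃ/: fricative = 2.
/ɾ/: liquid = 4.
/s/: fricative = 2.
/m/: nasal = 3.
/x/→/ʃ/: 2→2 (plateau, allowed) — ok.
/ʃ/→/ɾ/: 2→4 (does not fall) — violation.
/ɾ/→/s/: 4→2 (falls) — ok.
/s/→/m/: 2→3 (does not fall) — violation.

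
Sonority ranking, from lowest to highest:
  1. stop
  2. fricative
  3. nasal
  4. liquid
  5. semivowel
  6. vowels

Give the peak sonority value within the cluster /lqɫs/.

/l/: liquid = 4.
/q/: stop = 1.
/ɫ/: liquid = 4.
/s/: fricative = 2.
The maximum is 4.

4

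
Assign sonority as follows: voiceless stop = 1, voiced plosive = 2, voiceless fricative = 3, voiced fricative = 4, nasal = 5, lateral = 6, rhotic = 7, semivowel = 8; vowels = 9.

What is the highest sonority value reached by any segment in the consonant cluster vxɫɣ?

/v/: voiced fricative = 4.
/x/: voiceless fricative = 3.
/ɫ/: lateral = 6.
/ɣ/: voiced fricative = 4.
The maximum is 6.

6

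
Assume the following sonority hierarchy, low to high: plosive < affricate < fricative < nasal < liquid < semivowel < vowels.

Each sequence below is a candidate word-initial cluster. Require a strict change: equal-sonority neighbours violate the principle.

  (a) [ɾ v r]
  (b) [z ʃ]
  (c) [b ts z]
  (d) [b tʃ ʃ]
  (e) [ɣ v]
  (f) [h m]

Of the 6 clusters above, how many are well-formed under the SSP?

(a) [ɾ v r]: profile 5-3-5 — violates.
(b) [z ʃ]: profile 3-3 — violates.
(c) [b ts z]: profile 1-2-3 — obeys.
(d) [b tʃ ʃ]: profile 1-2-3 — obeys.
(e) [ɣ v]: profile 3-3 — violates.
(f) [h m]: profile 3-4 — obeys.

3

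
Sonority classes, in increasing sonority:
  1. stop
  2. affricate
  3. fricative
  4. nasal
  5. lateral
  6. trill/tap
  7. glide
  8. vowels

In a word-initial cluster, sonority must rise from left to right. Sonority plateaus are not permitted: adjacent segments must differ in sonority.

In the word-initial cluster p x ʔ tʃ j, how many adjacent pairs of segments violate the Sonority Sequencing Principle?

/p/ — stop, sonority 1.
/x/ — fricative, sonority 3.
/ʔ/ — stop, sonority 1.
/tʃ/ — affricate, sonority 2.
/j/ — glide, sonority 7.
/p/→/x/: 1→3 (rises) — ok.
/x/→/ʔ/: 3→1 (does not rise) — violation.
/ʔ/→/tʃ/: 1→2 (rises) — ok.
/tʃ/→/j/: 2→7 (rises) — ok.

1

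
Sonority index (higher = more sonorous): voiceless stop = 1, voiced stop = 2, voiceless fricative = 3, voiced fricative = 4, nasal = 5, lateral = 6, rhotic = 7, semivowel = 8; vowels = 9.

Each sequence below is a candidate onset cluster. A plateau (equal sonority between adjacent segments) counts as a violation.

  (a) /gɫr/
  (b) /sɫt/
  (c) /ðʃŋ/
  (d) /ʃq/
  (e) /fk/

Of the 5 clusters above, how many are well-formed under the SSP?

(a) /gɫr/: profile 2-6-7 — obeys.
(b) /sɫt/: profile 3-6-1 — violates.
(c) /ðʃŋ/: profile 4-3-5 — violates.
(d) /ʃq/: profile 3-1 — violates.
(e) /fk/: profile 3-1 — violates.

1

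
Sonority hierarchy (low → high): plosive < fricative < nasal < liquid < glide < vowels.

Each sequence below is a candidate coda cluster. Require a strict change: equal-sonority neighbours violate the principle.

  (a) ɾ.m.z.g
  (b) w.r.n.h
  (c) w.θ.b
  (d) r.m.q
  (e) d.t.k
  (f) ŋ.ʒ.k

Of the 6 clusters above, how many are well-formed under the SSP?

5

(a) sonority 4-3-2-1: well-formed.
(b) sonority 5-4-3-2: well-formed.
(c) sonority 5-2-1: well-formed.
(d) sonority 4-3-1: well-formed.
(e) sonority 1-1-1: ill-formed.
(f) sonority 3-2-1: well-formed.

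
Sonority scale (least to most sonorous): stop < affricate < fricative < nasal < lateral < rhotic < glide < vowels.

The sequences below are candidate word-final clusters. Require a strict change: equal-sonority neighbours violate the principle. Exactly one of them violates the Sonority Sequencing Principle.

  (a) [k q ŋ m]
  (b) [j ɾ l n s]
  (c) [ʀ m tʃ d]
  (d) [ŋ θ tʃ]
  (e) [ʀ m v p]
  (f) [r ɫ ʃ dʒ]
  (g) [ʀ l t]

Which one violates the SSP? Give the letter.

(a) 1-1-4-4 → violates
(b) 7-6-5-4-3 → obeys
(c) 6-4-2-1 → obeys
(d) 4-3-2 → obeys
(e) 6-4-3-1 → obeys
(f) 6-5-3-2 → obeys
(g) 6-5-1 → obeys

a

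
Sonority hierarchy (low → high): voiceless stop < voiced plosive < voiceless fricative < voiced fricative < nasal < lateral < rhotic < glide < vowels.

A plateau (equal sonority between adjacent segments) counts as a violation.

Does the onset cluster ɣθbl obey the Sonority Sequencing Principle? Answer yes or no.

no

/ɣ/: voiced fricative = 4.
/θ/: voiceless fricative = 3.
/b/: voiced plosive = 2.
/l/: lateral = 6.
The profile is 4-3-2-6. Between /ɣ/ (4) and /θ/ (3) sonority does not rise, so the cluster violates the SSP.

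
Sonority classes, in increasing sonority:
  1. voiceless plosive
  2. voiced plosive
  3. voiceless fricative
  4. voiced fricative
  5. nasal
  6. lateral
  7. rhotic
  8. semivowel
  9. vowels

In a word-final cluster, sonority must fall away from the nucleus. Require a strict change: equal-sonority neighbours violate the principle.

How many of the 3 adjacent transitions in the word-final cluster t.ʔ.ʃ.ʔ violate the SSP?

2

/t/: voiceless plosive = 1.
/ʔ/: voiceless plosive = 1.
/ʃ/: voiceless fricative = 3.
/ʔ/: voiceless plosive = 1.
/t/→/ʔ/: 1→1 (plateau) — violation.
/ʔ/→/ʃ/: 1→3 (does not fall) — violation.
/ʃ/→/ʔ/: 3→1 (falls) — ok.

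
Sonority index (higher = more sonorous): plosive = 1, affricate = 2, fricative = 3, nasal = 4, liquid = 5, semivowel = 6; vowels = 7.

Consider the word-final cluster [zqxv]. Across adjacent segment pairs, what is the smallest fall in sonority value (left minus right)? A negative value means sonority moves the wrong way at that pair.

-2

/z/ — fricative, sonority 3.
/q/ — plosive, sonority 1.
/x/ — fricative, sonority 3.
/v/ — fricative, sonority 3.
/z/→/q/: change +2.
/q/→/x/: change -2.
/x/→/v/: change +0.
Minimum = -2.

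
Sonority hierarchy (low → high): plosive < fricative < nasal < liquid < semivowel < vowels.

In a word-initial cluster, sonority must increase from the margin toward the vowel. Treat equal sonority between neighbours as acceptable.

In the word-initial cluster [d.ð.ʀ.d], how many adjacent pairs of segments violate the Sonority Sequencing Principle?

/d/ is a plosive (sonority 1).
/ð/ is a fricative (sonority 2).
/ʀ/ is a liquid (sonority 4).
/d/ is a plosive (sonority 1).
/d/→/ð/: 1→2 (rises) — ok.
/ð/→/ʀ/: 2→4 (rises) — ok.
/ʀ/→/d/: 4→1 (does not rise) — violation.

1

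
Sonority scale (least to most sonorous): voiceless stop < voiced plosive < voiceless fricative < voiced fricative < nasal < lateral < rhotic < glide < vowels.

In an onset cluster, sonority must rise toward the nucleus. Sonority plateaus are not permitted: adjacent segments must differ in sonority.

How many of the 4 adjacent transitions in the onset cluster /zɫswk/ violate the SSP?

/z/ — voiced fricative, sonority 4.
/ɫ/ — lateral, sonority 6.
/s/ — voiceless fricative, sonority 3.
/w/ — glide, sonority 8.
/k/ — voiceless stop, sonority 1.
/z/→/ɫ/: 4→6 (rises) — ok.
/ɫ/→/s/: 6→3 (does not rise) — violation.
/s/→/w/: 3→8 (rises) — ok.
/w/→/k/: 8→1 (does not rise) — violation.

2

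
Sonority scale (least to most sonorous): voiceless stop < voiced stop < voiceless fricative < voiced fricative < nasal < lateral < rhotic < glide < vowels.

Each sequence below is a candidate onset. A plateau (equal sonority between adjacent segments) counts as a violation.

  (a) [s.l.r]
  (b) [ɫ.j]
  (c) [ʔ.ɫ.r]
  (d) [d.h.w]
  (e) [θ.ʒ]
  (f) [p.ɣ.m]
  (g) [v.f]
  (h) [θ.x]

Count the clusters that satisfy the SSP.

(a) 3-6-7 → obeys
(b) 6-8 → obeys
(c) 1-6-7 → obeys
(d) 2-3-8 → obeys
(e) 3-4 → obeys
(f) 1-4-5 → obeys
(g) 4-3 → violates
(h) 3-3 → violates

6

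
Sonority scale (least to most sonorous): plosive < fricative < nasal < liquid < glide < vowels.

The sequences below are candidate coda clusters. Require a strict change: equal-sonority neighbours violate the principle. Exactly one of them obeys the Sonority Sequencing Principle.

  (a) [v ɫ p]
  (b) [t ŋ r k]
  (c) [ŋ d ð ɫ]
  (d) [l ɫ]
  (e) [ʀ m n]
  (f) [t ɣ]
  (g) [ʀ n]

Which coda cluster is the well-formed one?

g

(a) 2-4-1 → violates
(b) 1-3-4-1 → violates
(c) 3-1-2-4 → violates
(d) 4-4 → violates
(e) 4-3-3 → violates
(f) 1-2 → violates
(g) 4-3 → obeys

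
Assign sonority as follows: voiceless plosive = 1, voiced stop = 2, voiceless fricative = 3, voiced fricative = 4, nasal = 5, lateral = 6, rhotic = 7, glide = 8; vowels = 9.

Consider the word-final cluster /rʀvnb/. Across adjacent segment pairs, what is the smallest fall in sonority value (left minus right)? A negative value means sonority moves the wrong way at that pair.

-1

/r/ — rhotic, sonority 7.
/ʀ/ — rhotic, sonority 7.
/v/ — voiced fricative, sonority 4.
/n/ — nasal, sonority 5.
/b/ — voiced stop, sonority 2.
/r/→/ʀ/: change +0.
/ʀ/→/v/: change +3.
/v/→/n/: change -1.
/n/→/b/: change +3.
Minimum = -1.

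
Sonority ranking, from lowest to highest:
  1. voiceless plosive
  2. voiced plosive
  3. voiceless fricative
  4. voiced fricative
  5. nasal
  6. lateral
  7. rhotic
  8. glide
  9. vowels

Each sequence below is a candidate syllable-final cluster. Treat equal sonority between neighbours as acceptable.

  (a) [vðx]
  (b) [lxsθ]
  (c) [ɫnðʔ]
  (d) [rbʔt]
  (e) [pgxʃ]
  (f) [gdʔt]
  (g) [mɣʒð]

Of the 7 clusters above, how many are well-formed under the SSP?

6

(a) 4-4-3 → obeys
(b) 6-3-3-3 → obeys
(c) 6-5-4-1 → obeys
(d) 7-2-1-1 → obeys
(e) 1-2-3-3 → violates
(f) 2-2-1-1 → obeys
(g) 5-4-4-4 → obeys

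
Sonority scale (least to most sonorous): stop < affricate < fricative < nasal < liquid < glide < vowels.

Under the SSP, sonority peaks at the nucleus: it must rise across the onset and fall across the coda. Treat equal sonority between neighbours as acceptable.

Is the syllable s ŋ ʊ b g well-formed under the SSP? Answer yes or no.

Onset: /s/ is a fricative (sonority 3), /ŋ/ is a nasal (sonority 4); then the nucleus /ʊ/ (sonority 7).
Onset profile 3-4-7 — rises to the nucleus.
Coda: /b/ is a stop (sonority 1), /g/ is a stop (sonority 1).
Coda profile 7-1-1 — falls from the nucleus.

yes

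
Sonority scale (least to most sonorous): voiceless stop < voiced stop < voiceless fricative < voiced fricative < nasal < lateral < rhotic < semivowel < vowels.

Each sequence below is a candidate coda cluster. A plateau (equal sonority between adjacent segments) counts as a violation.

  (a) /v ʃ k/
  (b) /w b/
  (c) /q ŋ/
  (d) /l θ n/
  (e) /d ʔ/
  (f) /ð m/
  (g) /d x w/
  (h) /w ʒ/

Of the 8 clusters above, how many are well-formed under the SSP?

(a) /v ʃ k/: profile 4-3-1 — obeys.
(b) /w b/: profile 8-2 — obeys.
(c) /q ŋ/: profile 1-5 — violates.
(d) /l θ n/: profile 6-3-5 — violates.
(e) /d ʔ/: profile 2-1 — obeys.
(f) /ð m/: profile 4-5 — violates.
(g) /d x w/: profile 2-3-8 — violates.
(h) /w ʒ/: profile 8-4 — obeys.

4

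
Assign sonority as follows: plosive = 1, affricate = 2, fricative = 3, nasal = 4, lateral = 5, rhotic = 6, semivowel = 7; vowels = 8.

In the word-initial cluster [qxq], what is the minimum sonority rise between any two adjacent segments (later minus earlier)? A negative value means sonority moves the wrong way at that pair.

/q/: plosive = 1.
/x/: fricative = 3.
/q/: plosive = 1.
/q/→/x/: change +2.
/x/→/q/: change -2.
Minimum = -2.

-2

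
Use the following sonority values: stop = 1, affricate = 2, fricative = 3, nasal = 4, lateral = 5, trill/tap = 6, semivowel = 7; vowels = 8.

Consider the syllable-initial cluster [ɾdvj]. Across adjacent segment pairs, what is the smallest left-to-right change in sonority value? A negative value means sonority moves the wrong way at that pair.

-5

/ɾ/ — trill/tap, sonority 6.
/d/ — stop, sonority 1.
/v/ — fricative, sonority 3.
/j/ — semivowel, sonority 7.
/ɾ/→/d/: change -5.
/d/→/v/: change +2.
/v/→/j/: change +4.
Minimum = -5.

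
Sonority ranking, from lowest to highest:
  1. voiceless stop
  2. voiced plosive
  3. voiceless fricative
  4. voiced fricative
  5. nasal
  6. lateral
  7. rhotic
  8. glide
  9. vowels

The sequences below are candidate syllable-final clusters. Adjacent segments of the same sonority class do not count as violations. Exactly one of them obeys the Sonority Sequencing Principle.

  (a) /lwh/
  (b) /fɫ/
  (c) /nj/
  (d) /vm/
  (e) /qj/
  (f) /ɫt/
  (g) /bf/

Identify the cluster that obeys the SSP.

(a) sonority 6-8-3: ill-formed.
(b) sonority 3-6: ill-formed.
(c) sonority 5-8: ill-formed.
(d) sonority 4-5: ill-formed.
(e) sonority 1-8: ill-formed.
(f) sonority 6-1: well-formed.
(g) sonority 2-3: ill-formed.

f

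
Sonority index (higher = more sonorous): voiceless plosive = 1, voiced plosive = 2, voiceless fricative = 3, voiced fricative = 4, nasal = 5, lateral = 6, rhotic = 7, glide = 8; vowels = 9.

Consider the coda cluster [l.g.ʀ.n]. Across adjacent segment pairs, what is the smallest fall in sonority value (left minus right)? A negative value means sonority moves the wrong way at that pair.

/l/: lateral = 6.
/g/: voiced plosive = 2.
/ʀ/: rhotic = 7.
/n/: nasal = 5.
/l/→/g/: change +4.
/g/→/ʀ/: change -5.
/ʀ/→/n/: change +2.
Minimum = -5.

-5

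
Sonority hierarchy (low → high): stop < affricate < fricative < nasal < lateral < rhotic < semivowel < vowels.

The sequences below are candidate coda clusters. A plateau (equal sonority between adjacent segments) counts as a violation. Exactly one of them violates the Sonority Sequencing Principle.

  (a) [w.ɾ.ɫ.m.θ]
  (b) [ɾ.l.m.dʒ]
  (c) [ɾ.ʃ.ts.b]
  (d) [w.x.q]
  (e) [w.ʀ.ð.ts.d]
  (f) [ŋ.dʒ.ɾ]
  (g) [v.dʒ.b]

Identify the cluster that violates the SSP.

(a) sonority 7-6-5-4-3: well-formed.
(b) sonority 6-5-4-2: well-formed.
(c) sonority 6-3-2-1: well-formed.
(d) sonority 7-3-1: well-formed.
(e) sonority 7-6-3-2-1: well-formed.
(f) sonority 4-2-6: ill-formed.
(g) sonority 3-2-1: well-formed.

f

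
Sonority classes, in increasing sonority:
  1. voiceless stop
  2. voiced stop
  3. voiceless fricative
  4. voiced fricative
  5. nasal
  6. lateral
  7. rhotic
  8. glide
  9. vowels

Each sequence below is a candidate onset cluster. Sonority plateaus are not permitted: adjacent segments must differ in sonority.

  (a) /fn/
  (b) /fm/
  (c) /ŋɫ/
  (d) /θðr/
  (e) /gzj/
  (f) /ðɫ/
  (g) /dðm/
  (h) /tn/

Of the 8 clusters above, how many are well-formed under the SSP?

(a) 3-5 → obeys
(b) 3-5 → obeys
(c) 5-6 → obeys
(d) 3-4-7 → obeys
(e) 2-4-8 → obeys
(f) 4-6 → obeys
(g) 2-4-5 → obeys
(h) 1-5 → obeys

8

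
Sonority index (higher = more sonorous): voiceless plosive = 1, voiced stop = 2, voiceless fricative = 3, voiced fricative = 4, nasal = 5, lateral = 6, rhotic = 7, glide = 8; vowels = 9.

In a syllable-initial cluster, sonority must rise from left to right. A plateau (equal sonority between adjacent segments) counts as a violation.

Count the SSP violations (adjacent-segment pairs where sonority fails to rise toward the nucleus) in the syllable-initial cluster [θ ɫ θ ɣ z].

/θ/ — voiceless fricative, sonority 3.
/ɫ/ — lateral, sonority 6.
/θ/ — voiceless fricative, sonority 3.
/ɣ/ — voiced fricative, sonority 4.
/z/ — voiced fricative, sonority 4.
/θ/→/ɫ/: 3→6 (rises) — ok.
/ɫ/→/θ/: 6→3 (does not rise) — violation.
/θ/→/ɣ/: 3→4 (rises) — ok.
/ɣ/→/z/: 4→4 (plateau) — violation.

2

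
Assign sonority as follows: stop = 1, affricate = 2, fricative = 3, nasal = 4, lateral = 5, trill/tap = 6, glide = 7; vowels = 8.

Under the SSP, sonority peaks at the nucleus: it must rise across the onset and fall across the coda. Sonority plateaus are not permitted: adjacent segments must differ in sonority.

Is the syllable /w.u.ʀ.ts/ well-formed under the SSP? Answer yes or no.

yes

Onset: /w/ is a glide (sonority 7); then the nucleus /u/ (sonority 8).
Onset profile 7-8 — rises to the nucleus.
Coda: /ʀ/ is a trill/tap (sonority 6), /ts/ is an affricate (sonority 2).
Coda profile 8-6-2 — falls from the nucleus.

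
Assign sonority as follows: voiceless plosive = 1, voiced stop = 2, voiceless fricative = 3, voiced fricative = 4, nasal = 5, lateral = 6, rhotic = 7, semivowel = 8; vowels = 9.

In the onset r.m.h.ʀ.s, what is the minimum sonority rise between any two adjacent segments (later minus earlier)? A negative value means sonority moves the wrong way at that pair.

-4

/r/ is a rhotic (sonority 7).
/m/ is a nasal (sonority 5).
/h/ is a voiceless fricative (sonority 3).
/ʀ/ is a rhotic (sonority 7).
/s/ is a voiceless fricative (sonority 3).
/r/→/m/: change -2.
/m/→/h/: change -2.
/h/→/ʀ/: change +4.
/ʀ/→/s/: change -4.
Minimum = -4.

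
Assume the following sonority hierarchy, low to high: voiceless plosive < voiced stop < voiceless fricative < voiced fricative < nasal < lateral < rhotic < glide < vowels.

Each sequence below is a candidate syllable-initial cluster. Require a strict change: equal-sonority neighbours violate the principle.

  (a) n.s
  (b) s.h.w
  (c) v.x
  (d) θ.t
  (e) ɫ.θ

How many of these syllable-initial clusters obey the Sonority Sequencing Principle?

(a) 5-3 → violates
(b) 3-3-8 → violates
(c) 4-3 → violates
(d) 3-1 → violates
(e) 6-3 → violates

0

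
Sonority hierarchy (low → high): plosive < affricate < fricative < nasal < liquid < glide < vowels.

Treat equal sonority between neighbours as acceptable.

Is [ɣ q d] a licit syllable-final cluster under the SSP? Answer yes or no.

yes

/ɣ/: fricative = 3.
/q/: plosive = 1.
/d/: plosive = 1.
The profile 3-1-1 is non-increasing (plateaus allowed), so the syllable-final cluster satisfies the SSP.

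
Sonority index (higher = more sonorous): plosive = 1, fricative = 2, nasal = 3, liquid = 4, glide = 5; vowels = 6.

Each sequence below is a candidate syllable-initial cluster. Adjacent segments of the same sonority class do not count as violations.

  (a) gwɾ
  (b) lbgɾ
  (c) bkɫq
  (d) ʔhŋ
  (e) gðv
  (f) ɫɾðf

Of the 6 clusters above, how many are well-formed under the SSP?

2

(a) gwɾ: profile 1-5-4 — violates.
(b) lbgɾ: profile 4-1-1-4 — violates.
(c) bkɫq: profile 1-1-4-1 — violates.
(d) ʔhŋ: profile 1-2-3 — obeys.
(e) gðv: profile 1-2-2 — obeys.
(f) ɫɾðf: profile 4-4-2-2 — violates.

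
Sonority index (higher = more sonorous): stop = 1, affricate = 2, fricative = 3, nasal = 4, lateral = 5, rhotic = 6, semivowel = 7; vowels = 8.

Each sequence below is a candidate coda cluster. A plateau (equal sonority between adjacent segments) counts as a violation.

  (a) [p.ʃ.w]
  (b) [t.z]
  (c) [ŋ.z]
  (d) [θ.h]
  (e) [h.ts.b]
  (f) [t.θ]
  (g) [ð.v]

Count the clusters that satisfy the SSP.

(a) [p.ʃ.w]: profile 1-3-7 — violates.
(b) [t.z]: profile 1-3 — violates.
(c) [ŋ.z]: profile 4-3 — obeys.
(d) [θ.h]: profile 3-3 — violates.
(e) [h.ts.b]: profile 3-2-1 — obeys.
(f) [t.θ]: profile 1-3 — violates.
(g) [ð.v]: profile 3-3 — violates.

2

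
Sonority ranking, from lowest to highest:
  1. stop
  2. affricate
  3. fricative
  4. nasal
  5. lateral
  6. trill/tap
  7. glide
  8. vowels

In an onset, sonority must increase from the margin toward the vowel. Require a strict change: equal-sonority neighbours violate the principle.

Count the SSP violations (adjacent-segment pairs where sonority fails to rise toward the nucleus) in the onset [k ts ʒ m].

0

/k/: stop = 1.
/ts/: affricate = 2.
/ʒ/: fricative = 3.
/m/: nasal = 4.
/k/→/ts/: 1→2 (rises) — ok.
/ts/→/ʒ/: 2→3 (rises) — ok.
/ʒ/→/m/: 3→4 (rises) — ok.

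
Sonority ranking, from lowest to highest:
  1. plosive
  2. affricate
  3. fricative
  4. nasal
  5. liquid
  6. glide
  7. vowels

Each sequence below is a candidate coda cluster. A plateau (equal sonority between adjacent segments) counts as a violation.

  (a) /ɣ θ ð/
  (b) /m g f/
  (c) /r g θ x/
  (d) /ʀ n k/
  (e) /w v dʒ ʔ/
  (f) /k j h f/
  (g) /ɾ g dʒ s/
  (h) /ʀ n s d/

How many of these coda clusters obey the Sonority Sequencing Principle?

3

(a) 3-3-3 → violates
(b) 4-1-3 → violates
(c) 5-1-3-3 → violates
(d) 5-4-1 → obeys
(e) 6-3-2-1 → obeys
(f) 1-6-3-3 → violates
(g) 5-1-2-3 → violates
(h) 5-4-3-1 → obeys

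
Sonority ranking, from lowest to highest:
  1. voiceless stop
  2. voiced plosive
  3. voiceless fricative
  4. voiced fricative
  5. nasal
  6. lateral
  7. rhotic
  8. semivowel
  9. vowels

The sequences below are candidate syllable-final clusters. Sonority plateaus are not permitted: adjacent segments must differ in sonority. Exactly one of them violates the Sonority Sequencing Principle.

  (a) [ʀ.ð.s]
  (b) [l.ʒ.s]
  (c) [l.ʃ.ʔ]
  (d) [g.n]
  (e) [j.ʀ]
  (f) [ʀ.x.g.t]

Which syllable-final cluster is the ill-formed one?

d

(a) 7-4-3 → obeys
(b) 6-4-3 → obeys
(c) 6-3-1 → obeys
(d) 2-5 → violates
(e) 8-7 → obeys
(f) 7-3-2-1 → obeys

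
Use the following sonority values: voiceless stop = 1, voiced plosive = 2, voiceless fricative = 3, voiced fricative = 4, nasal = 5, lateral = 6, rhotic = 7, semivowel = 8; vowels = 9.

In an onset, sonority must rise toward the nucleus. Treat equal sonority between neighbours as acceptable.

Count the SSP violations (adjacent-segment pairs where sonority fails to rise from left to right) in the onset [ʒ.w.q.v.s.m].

2

/ʒ/ — voiced fricative, sonority 4.
/w/ — semivowel, sonority 8.
/q/ — voiceless stop, sonority 1.
/v/ — voiced fricative, sonority 4.
/s/ — voiceless fricative, sonority 3.
/m/ — nasal, sonority 5.
/ʒ/→/w/: 4→8 (rises) — ok.
/w/→/q/: 8→1 (does not rise) — violation.
/q/→/v/: 1→4 (rises) — ok.
/v/→/s/: 4→3 (does not rise) — violation.
/s/→/m/: 3→5 (rises) — ok.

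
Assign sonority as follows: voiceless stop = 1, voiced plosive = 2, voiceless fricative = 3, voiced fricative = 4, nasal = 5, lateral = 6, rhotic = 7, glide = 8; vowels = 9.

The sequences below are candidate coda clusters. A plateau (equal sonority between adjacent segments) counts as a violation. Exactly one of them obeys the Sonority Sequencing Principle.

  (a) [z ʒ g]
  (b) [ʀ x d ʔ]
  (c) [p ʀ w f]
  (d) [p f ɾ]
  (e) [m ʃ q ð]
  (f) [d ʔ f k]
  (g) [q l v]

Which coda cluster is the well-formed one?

(a) [z ʒ g]: profile 4-4-2 — violates.
(b) [ʀ x d ʔ]: profile 7-3-2-1 — obeys.
(c) [p ʀ w f]: profile 1-7-8-3 — violates.
(d) [p f ɾ]: profile 1-3-7 — violates.
(e) [m ʃ q ð]: profile 5-3-1-4 — violates.
(f) [d ʔ f k]: profile 2-1-3-1 — violates.
(g) [q l v]: profile 1-6-4 — violates.

b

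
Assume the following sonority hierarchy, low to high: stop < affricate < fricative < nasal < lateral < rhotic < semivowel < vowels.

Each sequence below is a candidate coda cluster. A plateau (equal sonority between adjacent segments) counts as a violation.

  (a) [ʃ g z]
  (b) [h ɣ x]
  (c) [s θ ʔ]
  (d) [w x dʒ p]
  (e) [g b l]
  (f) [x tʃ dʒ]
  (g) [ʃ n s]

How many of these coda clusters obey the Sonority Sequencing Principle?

1

(a) 3-1-3 → violates
(b) 3-3-3 → violates
(c) 3-3-1 → violates
(d) 7-3-2-1 → obeys
(e) 1-1-5 → violates
(f) 3-2-2 → violates
(g) 3-4-3 → violates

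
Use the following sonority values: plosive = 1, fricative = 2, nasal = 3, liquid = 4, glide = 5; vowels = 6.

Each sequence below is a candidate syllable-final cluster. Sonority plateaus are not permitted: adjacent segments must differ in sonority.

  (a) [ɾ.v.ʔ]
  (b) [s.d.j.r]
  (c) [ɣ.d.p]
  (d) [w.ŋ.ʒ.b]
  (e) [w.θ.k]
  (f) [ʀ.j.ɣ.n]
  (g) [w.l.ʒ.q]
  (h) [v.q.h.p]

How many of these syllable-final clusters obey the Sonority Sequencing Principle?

4

(a) 4-2-1 → obeys
(b) 2-1-5-4 → violates
(c) 2-1-1 → violates
(d) 5-3-2-1 → obeys
(e) 5-2-1 → obeys
(f) 4-5-2-3 → violates
(g) 5-4-2-1 → obeys
(h) 2-1-2-1 → violates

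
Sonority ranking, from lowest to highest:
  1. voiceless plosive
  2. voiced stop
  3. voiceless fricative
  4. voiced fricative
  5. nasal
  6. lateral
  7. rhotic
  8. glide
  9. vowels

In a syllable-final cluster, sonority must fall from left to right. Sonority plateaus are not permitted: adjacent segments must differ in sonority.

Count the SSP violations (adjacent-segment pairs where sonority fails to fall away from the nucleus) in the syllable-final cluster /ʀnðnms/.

/ʀ/ is a rhotic (sonority 7).
/n/ is a nasal (sonority 5).
/ð/ is a voiced fricative (sonority 4).
/n/ is a nasal (sonority 5).
/m/ is a nasal (sonority 5).
/s/ is a voiceless fricative (sonority 3).
/ʀ/→/n/: 7→5 (falls) — ok.
/n/→/ð/: 5→4 (falls) — ok.
/ð/→/n/: 4→5 (does not fall) — violation.
/n/→/m/: 5→5 (plateau) — violation.
/m/→/s/: 5→3 (falls) — ok.

2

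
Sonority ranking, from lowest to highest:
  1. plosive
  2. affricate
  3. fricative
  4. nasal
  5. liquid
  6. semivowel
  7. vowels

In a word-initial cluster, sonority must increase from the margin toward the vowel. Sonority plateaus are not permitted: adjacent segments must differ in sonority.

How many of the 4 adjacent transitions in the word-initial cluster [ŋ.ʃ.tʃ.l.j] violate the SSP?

2

/ŋ/ — nasal, sonority 4.
/ʃ/ — fricative, sonority 3.
/tʃ/ — affricate, sonority 2.
/l/ — liquid, sonority 5.
/j/ — semivowel, sonority 6.
/ŋ/→/ʃ/: 4→3 (does not rise) — violation.
/ʃ/→/tʃ/: 3→2 (does not rise) — violation.
/tʃ/→/l/: 2→5 (rises) — ok.
/l/→/j/: 5→6 (rises) — ok.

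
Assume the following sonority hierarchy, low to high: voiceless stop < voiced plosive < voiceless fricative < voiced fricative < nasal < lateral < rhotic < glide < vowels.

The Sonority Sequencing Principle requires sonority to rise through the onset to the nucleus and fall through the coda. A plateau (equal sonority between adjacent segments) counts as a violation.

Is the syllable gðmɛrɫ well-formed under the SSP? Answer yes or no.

yes

Onset: /g/ is a voiced plosive (sonority 2), /ð/ is a voiced fricative (sonority 4), /m/ is a nasal (sonority 5); then the nucleus /ɛ/ (sonority 9).
Onset profile 2-4-5-9 — rises to the nucleus.
Coda: /r/ is a rhotic (sonority 7), /ɫ/ is a lateral (sonority 6).
Coda profile 9-7-6 — falls from the nucleus.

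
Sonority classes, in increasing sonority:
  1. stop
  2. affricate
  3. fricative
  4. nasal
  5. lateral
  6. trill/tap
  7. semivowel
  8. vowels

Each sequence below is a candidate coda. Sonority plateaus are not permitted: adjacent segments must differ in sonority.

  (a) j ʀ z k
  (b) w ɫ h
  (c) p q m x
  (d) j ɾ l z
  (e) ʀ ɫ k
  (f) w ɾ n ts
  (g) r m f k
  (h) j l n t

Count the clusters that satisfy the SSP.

7

(a) 7-6-3-1 → obeys
(b) 7-5-3 → obeys
(c) 1-1-4-3 → violates
(d) 7-6-5-3 → obeys
(e) 6-5-1 → obeys
(f) 7-6-4-2 → obeys
(g) 6-4-3-1 → obeys
(h) 7-5-4-1 → obeys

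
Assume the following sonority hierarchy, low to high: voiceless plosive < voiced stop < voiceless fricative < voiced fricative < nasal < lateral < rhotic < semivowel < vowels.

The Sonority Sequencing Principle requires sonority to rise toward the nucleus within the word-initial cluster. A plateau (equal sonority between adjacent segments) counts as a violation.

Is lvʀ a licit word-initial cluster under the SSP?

no

/l/ — lateral, sonority 6.
/v/ — voiced fricative, sonority 4.
/ʀ/ — rhotic, sonority 7.
The profile is 6-4-7. Between /l/ (6) and /v/ (4) sonority does not rise, so the cluster violates the SSP.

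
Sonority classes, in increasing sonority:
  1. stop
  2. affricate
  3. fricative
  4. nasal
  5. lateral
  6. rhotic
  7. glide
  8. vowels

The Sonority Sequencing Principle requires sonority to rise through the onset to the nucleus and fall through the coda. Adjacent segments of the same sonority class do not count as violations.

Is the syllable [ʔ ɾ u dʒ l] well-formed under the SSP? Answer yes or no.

no

Onset: /ʔ/ is a stop (sonority 1), /ɾ/ is a rhotic (sonority 6); then the nucleus /u/ (sonority 8).
Onset profile 1-6-8 — rises to the nucleus.
Coda: /dʒ/ is an affricate (sonority 2), /l/ is a lateral (sonority 5).
Coda profile 8-2-5 — does not fall throughout.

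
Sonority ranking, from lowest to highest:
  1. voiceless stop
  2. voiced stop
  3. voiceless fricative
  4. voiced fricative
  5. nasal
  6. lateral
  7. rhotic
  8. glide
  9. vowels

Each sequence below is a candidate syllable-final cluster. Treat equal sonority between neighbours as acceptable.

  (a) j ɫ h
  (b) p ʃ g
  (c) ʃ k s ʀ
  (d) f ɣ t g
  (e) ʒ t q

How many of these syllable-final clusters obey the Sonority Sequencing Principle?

2

(a) 8-6-3 → obeys
(b) 1-3-2 → violates
(c) 3-1-3-7 → violates
(d) 3-4-1-2 → violates
(e) 4-1-1 → obeys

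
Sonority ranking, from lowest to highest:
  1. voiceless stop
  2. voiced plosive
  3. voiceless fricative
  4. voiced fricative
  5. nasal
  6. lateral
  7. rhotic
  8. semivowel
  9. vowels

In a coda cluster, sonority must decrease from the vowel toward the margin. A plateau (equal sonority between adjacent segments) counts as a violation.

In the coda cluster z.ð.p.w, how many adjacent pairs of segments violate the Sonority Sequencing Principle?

/z/ is a voiced fricative (sonority 4).
/ð/ is a voiced fricative (sonority 4).
/p/ is a voiceless stop (sonority 1).
/w/ is a semivowel (sonority 8).
/z/→/ð/: 4→4 (plateau) — violation.
/ð/→/p/: 4→1 (falls) — ok.
/p/→/w/: 1→8 (does not fall) — violation.

2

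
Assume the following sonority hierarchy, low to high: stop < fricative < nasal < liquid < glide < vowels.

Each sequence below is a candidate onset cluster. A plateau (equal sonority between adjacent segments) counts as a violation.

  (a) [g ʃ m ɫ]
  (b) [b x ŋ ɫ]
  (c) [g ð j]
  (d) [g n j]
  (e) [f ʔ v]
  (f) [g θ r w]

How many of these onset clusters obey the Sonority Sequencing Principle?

5

(a) 1-2-3-4 → obeys
(b) 1-2-3-4 → obeys
(c) 1-2-5 → obeys
(d) 1-3-5 → obeys
(e) 2-1-2 → violates
(f) 1-2-4-5 → obeys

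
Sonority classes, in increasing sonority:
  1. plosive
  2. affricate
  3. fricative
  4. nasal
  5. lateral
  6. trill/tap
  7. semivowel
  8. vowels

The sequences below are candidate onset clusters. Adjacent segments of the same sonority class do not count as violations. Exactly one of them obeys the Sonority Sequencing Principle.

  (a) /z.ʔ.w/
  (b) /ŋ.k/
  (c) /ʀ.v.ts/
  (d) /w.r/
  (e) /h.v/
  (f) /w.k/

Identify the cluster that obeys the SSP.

e

(a) sonority 3-1-7: ill-formed.
(b) sonority 4-1: ill-formed.
(c) sonority 6-3-2: ill-formed.
(d) sonority 7-6: ill-formed.
(e) sonority 3-3: well-formed.
(f) sonority 7-1: ill-formed.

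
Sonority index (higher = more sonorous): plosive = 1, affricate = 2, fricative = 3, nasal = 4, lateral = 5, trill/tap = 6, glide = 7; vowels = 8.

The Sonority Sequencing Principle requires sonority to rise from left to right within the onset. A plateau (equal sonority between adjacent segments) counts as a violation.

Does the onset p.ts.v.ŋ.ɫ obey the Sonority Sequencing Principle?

yes

/p/: plosive = 1.
/ts/: affricate = 2.
/v/: fricative = 3.
/ŋ/: nasal = 4.
/ɫ/: lateral = 5.
The profile 1-2-3-4-5 strictly rises, so the onset satisfies the SSP.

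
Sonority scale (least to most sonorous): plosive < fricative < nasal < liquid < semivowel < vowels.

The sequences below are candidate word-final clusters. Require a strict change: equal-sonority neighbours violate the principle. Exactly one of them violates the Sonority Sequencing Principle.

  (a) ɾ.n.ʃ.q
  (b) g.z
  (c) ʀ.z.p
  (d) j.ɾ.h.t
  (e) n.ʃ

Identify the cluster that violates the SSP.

(a) 4-3-2-1 → obeys
(b) 1-2 → violates
(c) 4-2-1 → obeys
(d) 5-4-2-1 → obeys
(e) 3-2 → obeys

b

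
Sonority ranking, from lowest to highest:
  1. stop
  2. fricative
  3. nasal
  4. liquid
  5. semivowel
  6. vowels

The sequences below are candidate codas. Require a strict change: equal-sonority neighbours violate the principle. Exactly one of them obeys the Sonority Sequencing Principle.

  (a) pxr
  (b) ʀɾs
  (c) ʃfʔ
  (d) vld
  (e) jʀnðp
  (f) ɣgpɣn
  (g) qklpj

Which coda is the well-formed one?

e

(a) pxr: profile 1-2-4 — violates.
(b) ʀɾs: profile 4-4-2 — violates.
(c) ʃfʔ: profile 2-2-1 — violates.
(d) vld: profile 2-4-1 — violates.
(e) jʀnðp: profile 5-4-3-2-1 — obeys.
(f) ɣgpɣn: profile 2-1-1-2-3 — violates.
(g) qklpj: profile 1-1-4-1-5 — violates.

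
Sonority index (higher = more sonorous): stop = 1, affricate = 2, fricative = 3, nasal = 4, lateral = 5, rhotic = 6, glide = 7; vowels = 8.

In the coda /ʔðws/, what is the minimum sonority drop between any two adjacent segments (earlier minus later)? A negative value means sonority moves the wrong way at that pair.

-4

/ʔ/ — stop, sonority 1.
/ð/ — fricative, sonority 3.
/w/ — glide, sonority 7.
/s/ — fricative, sonority 3.
/ʔ/→/ð/: change -2.
/ð/→/w/: change -4.
/w/→/s/: change +4.
Minimum = -4.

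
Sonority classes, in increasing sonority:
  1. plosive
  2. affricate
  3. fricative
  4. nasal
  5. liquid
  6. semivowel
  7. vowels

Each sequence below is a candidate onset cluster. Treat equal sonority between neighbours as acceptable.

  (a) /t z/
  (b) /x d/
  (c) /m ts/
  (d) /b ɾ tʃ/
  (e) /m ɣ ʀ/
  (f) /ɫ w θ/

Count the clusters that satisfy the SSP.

(a) 1-3 → obeys
(b) 3-1 → violates
(c) 4-2 → violates
(d) 1-5-2 → violates
(e) 4-3-5 → violates
(f) 5-6-3 → violates

1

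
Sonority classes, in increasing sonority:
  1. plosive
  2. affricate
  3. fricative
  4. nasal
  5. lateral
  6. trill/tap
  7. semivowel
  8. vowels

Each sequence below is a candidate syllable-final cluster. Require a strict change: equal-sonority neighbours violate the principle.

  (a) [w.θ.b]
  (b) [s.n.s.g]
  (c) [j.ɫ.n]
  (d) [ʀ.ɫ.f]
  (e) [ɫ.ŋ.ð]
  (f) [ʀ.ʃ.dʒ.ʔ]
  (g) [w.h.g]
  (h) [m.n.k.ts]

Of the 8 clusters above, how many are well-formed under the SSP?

6

(a) sonority 7-3-1: well-formed.
(b) sonority 3-4-3-1: ill-formed.
(c) sonority 7-5-4: well-formed.
(d) sonority 6-5-3: well-formed.
(e) sonority 5-4-3: well-formed.
(f) sonority 6-3-2-1: well-formed.
(g) sonority 7-3-1: well-formed.
(h) sonority 4-4-1-2: ill-formed.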